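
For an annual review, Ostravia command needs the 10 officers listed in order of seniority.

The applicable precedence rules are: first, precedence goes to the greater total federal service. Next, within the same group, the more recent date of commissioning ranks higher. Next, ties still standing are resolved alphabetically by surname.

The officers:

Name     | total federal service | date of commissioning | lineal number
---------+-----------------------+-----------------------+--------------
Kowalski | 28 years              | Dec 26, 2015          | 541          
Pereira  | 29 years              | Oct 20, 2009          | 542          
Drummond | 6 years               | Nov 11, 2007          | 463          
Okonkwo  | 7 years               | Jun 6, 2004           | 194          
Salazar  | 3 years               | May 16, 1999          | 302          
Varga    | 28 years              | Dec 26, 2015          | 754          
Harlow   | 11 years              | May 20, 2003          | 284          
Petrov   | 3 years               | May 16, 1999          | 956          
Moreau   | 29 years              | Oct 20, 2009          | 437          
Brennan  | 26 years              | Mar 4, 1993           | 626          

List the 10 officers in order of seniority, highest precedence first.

By total federal service (higher first): Moreau and Pereira (both 29 years); then Kowalski and Varga (both 28 years); then Brennan (26 years); then Harlow (11 years); then Okonkwo (7 years); then Drummond (6 years); then Petrov and Salazar (both 3 years).
Moreau and Pereira both have date of commissioning Oct 20, 2009, so the next rule applies.
Among Moreau and Pereira, alphabetically by surname: Moreau before Pereira.
Kowalski and Varga both have date of commissioning Dec 26, 2015, so the next rule applies.
Among Kowalski and Varga, alphabetically by surname: Kowalski before Varga.
Petrov and Salazar both have date of commissioning May 16, 1999, so the next rule applies.
Among Petrov and Salazar, alphabetically by surname: Petrov before Salazar.
Full order: Moreau, Pereira, Kowalski, Varga, Brennan, Harlow, Okonkwo, Drummond, Petrov, Salazar.

Moreau, Pereira, Kowalski, Varga, Brennan, Harlow, Okonkwo, Drummond, Petrov, Salazar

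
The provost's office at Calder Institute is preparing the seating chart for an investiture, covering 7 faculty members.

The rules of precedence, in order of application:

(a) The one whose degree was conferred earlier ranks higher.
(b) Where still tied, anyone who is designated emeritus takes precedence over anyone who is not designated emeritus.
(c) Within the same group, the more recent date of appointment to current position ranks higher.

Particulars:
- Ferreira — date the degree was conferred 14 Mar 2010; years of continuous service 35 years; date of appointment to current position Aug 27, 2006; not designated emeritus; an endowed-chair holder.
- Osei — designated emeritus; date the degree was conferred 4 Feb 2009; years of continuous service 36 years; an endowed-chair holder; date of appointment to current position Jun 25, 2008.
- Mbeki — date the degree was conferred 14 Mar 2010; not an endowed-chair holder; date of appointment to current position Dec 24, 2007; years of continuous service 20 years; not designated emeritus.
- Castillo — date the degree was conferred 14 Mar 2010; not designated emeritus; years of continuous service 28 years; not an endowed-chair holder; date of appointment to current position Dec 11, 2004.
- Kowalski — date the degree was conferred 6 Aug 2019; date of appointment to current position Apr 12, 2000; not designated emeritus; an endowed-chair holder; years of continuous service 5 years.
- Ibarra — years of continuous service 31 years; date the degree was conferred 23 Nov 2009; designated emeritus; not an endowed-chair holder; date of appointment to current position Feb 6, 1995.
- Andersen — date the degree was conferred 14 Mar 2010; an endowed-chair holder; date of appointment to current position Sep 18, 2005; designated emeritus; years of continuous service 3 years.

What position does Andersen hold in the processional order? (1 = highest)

By date the degree was conferred (earlier first): Osei (4 Feb 2009); then Ibarra (23 Nov 2009); then Andersen, Mbeki, Ferreira and Castillo (each 14 Mar 2010); then Kowalski (6 Aug 2019).
Among Andersen, Mbeki, Ferreira and Castillo, designated emeritus before not designated emeritus: Andersen (designated emeritus) before Mbeki, Ferreira and Castillo (not designated emeritus).
Among Mbeki, Ferreira and Castillo, by date of appointment to current position (later first): Mbeki (Dec 24, 2007) before Ferreira (Aug 27, 2006) before Castillo (Dec 11, 2004).
Order: Osei, Ibarra, Andersen, Mbeki, Ferreira, Castillo, Kowalski. So position 3.

3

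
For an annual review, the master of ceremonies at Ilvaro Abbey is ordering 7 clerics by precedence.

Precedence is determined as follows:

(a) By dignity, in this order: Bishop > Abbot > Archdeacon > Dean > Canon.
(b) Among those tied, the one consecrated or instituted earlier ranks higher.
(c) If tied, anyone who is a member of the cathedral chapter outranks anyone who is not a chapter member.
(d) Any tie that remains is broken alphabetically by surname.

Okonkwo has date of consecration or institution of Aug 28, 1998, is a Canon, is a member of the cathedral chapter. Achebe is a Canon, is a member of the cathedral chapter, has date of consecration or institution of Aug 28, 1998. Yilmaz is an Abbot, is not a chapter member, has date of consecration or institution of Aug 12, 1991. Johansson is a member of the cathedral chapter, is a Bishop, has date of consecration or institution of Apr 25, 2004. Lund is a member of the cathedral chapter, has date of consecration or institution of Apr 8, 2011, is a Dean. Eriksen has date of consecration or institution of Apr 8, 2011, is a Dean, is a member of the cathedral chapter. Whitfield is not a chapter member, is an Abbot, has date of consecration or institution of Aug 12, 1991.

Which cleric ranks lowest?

By dignity: Johansson (Bishop); then Whitfield and Yilmaz (Abbot); then Eriksen and Lund (Dean); then Achebe and Okonkwo (Canon).
Whitfield and Yilmaz both have date of consecration or institution Aug 12, 1991, so the next rule applies.
Whitfield and Yilmaz are each not a chapter member, so the next rule applies.
Among Whitfield and Yilmaz, alphabetically by surname: Whitfield before Yilmaz.
Eriksen and Lund both have date of consecration or institution Apr 8, 2011, so the next rule applies.
Eriksen and Lund are each a member of the cathedral chapter, so the next rule applies.
Among Eriksen and Lund, alphabetically by surname: Eriksen before Lund.
Achebe and Okonkwo both have date of consecration or institution Aug 28, 1998, so the next rule applies.
Achebe and Okonkwo are each a member of the cathedral chapter, so the next rule applies.
Among Achebe and Okonkwo, alphabetically by surname: Achebe before Okonkwo.
Order: Johansson, Whitfield, Yilmaz, Eriksen, Lund, Achebe, Okonkwo.

Okonkwo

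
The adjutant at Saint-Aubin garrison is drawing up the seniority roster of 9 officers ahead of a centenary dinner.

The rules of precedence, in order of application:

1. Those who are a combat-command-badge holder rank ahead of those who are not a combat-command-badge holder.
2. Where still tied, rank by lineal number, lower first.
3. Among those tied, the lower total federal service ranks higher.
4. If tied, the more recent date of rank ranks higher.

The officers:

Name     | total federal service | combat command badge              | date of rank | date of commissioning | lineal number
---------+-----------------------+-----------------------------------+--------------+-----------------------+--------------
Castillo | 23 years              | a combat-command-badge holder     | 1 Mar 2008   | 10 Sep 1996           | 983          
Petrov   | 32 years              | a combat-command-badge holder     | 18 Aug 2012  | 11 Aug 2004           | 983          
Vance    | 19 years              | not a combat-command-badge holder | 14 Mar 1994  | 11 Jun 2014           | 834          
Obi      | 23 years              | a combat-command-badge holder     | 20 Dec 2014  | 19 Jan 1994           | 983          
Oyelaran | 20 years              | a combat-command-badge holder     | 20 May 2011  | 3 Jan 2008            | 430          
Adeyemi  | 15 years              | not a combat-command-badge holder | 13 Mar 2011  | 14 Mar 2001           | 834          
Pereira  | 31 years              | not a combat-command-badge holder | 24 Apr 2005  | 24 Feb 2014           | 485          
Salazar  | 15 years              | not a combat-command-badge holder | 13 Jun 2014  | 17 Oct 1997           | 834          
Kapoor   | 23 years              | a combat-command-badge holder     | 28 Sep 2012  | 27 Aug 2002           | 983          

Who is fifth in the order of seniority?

Petrov

By the first rule: Oyelaran, Obi, Kapoor, Castillo and Petrov (each a combat-command-badge holder); then Pereira, Salazar, Adeyemi and Vance (each not a combat-command-badge holder).
Among Oyelaran, Obi, Kapoor, Castillo and Petrov, by lineal number (lower first): Oyelaran (430) before Obi, Kapoor, Castillo and Petrov (983).
Among Obi, Kapoor, Castillo and Petrov, by total federal service (lower first): Obi, Kapoor and Castillo (23 years) before Petrov (32 years).
Among Obi, Kapoor and Castillo, by date of rank (later first): Obi (20 Dec 2014) before Kapoor (28 Sep 2012) before Castillo (1 Mar 2008).
Among Pereira, Salazar, Adeyemi and Vance, by lineal number (lower first): Pereira (485) before Salazar, Adeyemi and Vance (834).
Among Salazar, Adeyemi and Vance, by total federal service (lower first): Salazar and Adeyemi (15 years) before Vance (19 years).
Among Salazar and Adeyemi, by date of rank (later first): Salazar (13 Jun 2014) before Adeyemi (13 Mar 2011).
Order: Oyelaran, Obi, Kapoor, Castillo, Petrov, Pereira, Salazar, Adeyemi, Vance.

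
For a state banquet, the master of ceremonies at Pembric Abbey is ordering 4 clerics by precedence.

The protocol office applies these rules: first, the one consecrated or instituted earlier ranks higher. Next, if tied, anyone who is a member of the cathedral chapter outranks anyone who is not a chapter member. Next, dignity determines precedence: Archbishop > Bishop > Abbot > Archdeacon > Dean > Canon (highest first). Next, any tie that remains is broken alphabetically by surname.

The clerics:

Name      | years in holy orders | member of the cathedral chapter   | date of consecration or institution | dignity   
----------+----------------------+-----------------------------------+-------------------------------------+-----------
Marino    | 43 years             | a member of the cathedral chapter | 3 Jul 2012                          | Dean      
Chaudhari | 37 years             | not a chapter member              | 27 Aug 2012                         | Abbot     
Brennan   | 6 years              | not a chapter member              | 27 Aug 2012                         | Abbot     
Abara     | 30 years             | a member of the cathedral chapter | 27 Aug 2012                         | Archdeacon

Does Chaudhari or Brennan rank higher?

Brennan

By date of consecration or institution (earlier first): Marino (3 Jul 2012); then Abara, Brennan and Chaudhari (each 27 Aug 2012).
Among Abara, Brennan and Chaudhari, a member of the cathedral chapter before not a chapter member: Abara (a member of the cathedral chapter) before Brennan and Chaudhari (not a chapter member).
Brennan and Chaudhari are each Abbot, so the next rule applies.
Among Brennan and Chaudhari, alphabetically by surname: Brennan before Chaudhari.
So Brennan takes precedence.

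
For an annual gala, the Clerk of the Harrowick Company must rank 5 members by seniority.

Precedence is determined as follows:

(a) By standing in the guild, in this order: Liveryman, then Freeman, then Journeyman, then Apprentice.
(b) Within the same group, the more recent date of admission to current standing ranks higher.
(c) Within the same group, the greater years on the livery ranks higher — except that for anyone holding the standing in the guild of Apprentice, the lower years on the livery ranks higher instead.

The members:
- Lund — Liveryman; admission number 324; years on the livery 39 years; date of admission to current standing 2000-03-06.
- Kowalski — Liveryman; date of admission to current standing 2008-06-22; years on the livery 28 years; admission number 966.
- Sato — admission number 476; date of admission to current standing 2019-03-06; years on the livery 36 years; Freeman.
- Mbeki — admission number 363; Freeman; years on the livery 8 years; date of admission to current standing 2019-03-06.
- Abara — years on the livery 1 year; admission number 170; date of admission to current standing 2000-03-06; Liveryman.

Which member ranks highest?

By standing in the guild: Kowalski, Lund and Abara (Liveryman); then Sato and Mbeki (Freeman).
Among Kowalski, Lund and Abara, by date of admission to current standing (later first): Kowalski (2008-06-22) before Lund and Abara (2000-03-06).
Among Lund and Abara, by years on the livery (higher first): Lund (39 years) before Abara (1 year).
Sato and Mbeki both have date of admission to current standing 2019-03-06, so the next rule applies.
Among Sato and Mbeki, by years on the livery (higher first): Sato (36 years) before Mbeki (8 years).
Order: Kowalski, Lund, Abara, Sato, Mbeki.

Kowalski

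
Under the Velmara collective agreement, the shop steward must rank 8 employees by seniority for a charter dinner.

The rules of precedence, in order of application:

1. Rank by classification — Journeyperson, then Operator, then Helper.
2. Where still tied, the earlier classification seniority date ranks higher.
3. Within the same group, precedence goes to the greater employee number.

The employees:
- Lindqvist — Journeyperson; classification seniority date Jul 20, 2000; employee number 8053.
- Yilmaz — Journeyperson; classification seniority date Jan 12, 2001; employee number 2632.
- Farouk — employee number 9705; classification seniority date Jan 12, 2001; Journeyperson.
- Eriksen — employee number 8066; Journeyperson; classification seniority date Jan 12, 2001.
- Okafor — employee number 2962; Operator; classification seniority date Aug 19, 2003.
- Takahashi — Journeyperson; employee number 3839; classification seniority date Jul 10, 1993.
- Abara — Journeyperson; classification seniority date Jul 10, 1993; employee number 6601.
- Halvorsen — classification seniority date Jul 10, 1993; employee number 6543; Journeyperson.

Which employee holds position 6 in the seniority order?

By classification: Abara, Halvorsen, Takahashi, Lindqvist, Farouk, Eriksen and Yilmaz (Journeyperson); then Okafor (Operator).
Among Abara, Halvorsen, Takahashi, Lindqvist, Farouk, Eriksen and Yilmaz, by classification seniority date (earlier first): Abara, Halvorsen and Takahashi (Jul 10, 1993) before Lindqvist (Jul 20, 2000) before Farouk, Eriksen and Yilmaz (Jan 12, 2001).
Among Abara, Halvorsen and Takahashi, by employee number (higher first): Abara (6601) before Halvorsen (6543) before Takahashi (3839).
Among Farouk, Eriksen and Yilmaz, by employee number (higher first): Farouk (9705) before Eriksen (8066) before Yilmaz (2632).
Order: Abara, Halvorsen, Takahashi, Lindqvist, Farouk, Eriksen, Yilmaz, Okafor.

Eriksen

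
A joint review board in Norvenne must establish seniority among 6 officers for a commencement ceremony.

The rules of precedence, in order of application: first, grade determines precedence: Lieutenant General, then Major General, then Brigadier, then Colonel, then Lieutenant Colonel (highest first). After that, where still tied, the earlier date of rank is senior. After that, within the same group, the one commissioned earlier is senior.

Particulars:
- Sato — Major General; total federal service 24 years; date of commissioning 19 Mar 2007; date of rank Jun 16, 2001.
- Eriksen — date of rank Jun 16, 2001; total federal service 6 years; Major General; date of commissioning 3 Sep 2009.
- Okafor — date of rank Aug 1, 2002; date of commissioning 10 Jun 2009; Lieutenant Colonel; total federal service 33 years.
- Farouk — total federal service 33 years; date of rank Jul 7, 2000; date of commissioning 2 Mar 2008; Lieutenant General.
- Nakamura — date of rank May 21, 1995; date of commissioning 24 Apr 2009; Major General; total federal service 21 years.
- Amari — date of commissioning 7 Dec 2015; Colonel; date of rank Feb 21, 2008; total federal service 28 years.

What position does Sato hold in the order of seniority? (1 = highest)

By grade: Farouk (Lieutenant General); then Nakamura, Sato and Eriksen (Major General); then Amari (Colonel); then Okafor (Lieutenant Colonel).
Among Nakamura, Sato and Eriksen, by date of rank (earlier first): Nakamura (May 21, 1995) before Sato and Eriksen (Jun 16, 2001).
Among Sato and Eriksen, by date of commissioning (earlier first): Sato (19 Mar 2007) before Eriksen (3 Sep 2009).
Order: Farouk, Nakamura, Sato, Eriksen, Amari, Okafor. So position 3.

3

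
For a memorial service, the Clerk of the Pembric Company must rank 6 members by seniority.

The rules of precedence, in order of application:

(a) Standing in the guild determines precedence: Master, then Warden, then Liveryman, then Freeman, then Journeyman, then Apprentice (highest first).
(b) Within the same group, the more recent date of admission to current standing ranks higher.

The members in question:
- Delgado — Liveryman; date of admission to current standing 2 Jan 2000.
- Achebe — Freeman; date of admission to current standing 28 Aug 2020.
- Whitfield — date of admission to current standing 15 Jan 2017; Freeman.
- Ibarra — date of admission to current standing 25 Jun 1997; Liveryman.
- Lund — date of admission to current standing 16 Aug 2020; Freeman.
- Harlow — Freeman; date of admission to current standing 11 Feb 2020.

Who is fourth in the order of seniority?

By standing in the guild: Delgado and Ibarra (Liveryman); then Achebe, Lund, Harlow and Whitfield (Freeman).
Among Delgado and Ibarra, by date of admission to current standing (later first): Delgado (2 Jan 2000) before Ibarra (25 Jun 1997).
Among Achebe, Lund, Harlow and Whitfield, by date of admission to current standing (later first): Achebe (28 Aug 2020) before Lund (16 Aug 2020) before Harlow (11 Feb 2020) before Whitfield (15 Jan 2017).
Order: Delgado, Ibarra, Achebe, Lund, Harlow, Whitfield.

Lund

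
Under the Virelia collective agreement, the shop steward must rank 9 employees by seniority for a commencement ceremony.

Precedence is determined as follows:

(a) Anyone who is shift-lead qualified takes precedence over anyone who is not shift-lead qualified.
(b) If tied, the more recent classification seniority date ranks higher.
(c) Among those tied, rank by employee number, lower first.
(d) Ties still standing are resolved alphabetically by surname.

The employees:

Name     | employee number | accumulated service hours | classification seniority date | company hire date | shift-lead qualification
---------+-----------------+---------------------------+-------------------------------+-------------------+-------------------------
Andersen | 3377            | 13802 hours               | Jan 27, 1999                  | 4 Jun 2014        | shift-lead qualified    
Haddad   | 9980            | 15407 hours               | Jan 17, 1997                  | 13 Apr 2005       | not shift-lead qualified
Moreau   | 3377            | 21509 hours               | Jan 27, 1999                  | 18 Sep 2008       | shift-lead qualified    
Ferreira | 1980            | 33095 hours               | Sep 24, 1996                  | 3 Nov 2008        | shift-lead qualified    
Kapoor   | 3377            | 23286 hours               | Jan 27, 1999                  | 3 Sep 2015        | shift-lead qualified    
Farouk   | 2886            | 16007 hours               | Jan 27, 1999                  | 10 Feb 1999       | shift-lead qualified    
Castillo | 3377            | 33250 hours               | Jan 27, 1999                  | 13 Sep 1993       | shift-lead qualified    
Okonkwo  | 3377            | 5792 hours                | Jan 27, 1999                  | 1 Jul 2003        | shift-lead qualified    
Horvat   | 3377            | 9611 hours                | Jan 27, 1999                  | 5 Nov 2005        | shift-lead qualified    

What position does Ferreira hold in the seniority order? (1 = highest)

By the first rule: Farouk, Andersen, Castillo, Horvat, Kapoor, Moreau, Okonkwo and Ferreira (each shift-lead qualified); then Haddad (not shift-lead qualified).
Among Farouk, Andersen, Castillo, Horvat, Kapoor, Moreau, Okonkwo and Ferreira, by classification seniority date (later first): Farouk, Andersen, Castillo, Horvat, Kapoor, Moreau and Okonkwo (Jan 27, 1999) before Ferreira (Sep 24, 1996).
Among Farouk, Andersen, Castillo, Horvat, Kapoor, Moreau and Okonkwo, by employee number (lower first): Farouk (2886) before Andersen, Castillo, Horvat, Kapoor, Moreau and Okonkwo (3377).
Among Andersen, Castillo, Horvat, Kapoor, Moreau and Okonkwo, alphabetically by surname: Andersen before Castillo before Horvat before Kapoor before Moreau before Okonkwo.
Order: Farouk, Andersen, Castillo, Horvat, Kapoor, Moreau, Okonkwo, Ferreira, Haddad. So position 8.

8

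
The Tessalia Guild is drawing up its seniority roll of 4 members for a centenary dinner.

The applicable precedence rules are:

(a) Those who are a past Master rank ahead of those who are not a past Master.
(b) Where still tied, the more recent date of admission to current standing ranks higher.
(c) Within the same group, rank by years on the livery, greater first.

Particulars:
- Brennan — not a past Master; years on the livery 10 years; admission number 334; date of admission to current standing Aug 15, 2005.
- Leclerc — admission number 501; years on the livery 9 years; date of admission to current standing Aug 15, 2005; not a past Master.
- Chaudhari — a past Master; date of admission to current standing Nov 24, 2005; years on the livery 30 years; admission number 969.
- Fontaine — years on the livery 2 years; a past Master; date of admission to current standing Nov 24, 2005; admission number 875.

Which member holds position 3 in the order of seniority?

Brennan

By the first rule: Chaudhari and Fontaine (both a past Master); then Brennan and Leclerc (both not a past Master).
Chaudhari and Fontaine both have date of admission to current standing Nov 24, 2005, so the next rule applies.
Among Chaudhari and Fontaine, by years on the livery (higher first): Chaudhari (30 years) before Fontaine (2 years).
Brennan and Leclerc both have date of admission to current standing Aug 15, 2005, so the next rule applies.
Among Brennan and Leclerc, by years on the livery (higher first): Brennan (10 years) before Leclerc (9 years).
Order: Chaudhari, Fontaine, Brennan, Leclerc.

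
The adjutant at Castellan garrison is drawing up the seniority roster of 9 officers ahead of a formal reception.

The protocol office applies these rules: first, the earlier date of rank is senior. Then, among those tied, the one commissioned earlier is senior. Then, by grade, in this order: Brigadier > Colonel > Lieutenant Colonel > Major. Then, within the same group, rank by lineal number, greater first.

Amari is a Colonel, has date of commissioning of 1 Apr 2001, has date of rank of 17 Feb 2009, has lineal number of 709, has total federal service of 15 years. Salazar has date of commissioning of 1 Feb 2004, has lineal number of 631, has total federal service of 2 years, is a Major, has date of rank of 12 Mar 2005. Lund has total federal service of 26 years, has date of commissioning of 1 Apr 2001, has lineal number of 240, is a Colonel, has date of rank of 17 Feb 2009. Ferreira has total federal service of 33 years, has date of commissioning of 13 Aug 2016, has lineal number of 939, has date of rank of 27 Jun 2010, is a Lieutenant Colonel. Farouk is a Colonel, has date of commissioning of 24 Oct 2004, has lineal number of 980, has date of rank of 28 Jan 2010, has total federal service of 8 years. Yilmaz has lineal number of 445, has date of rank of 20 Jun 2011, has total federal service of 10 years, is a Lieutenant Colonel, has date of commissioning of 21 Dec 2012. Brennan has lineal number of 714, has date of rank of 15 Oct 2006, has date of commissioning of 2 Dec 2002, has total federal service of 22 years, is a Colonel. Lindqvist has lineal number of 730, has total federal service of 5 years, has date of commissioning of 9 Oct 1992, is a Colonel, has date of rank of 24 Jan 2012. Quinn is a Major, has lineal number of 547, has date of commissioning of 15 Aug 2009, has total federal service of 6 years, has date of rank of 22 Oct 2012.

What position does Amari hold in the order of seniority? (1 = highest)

By date of rank (earlier first): Salazar (12 Mar 2005); then Brennan (15 Oct 2006); then Amari and Lund (both 17 Feb 2009); then Farouk (28 Jan 2010); then Ferreira (27 Jun 2010); then Yilmaz (20 Jun 2011); then Lindqvist (24 Jan 2012); then Quinn (22 Oct 2012).
Amari and Lund both have date of commissioning 1 Apr 2001, so the next rule applies.
Amari and Lund are each Colonel, so the next rule applies.
Among Amari and Lund, by lineal number (higher first): Amari (709) before Lund (240).
Order: Salazar, Brennan, Amari, Lund, Farouk, Ferreira, Yilmaz, Lindqvist, Quinn. So position 3.

3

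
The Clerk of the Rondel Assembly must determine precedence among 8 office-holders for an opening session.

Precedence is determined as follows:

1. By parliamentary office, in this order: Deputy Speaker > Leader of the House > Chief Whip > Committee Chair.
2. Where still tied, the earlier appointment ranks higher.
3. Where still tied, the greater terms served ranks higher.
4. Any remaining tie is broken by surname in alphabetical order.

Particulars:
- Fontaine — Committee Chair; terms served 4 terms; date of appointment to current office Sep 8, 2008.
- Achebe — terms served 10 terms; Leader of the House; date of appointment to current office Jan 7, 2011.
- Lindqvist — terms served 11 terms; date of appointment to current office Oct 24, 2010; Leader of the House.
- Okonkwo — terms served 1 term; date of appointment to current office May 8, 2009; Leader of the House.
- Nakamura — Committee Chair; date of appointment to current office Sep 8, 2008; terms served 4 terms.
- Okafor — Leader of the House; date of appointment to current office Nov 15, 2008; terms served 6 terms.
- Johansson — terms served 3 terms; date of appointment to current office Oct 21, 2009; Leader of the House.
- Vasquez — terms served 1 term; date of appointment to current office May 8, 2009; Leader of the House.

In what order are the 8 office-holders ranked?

Okafor, Okonkwo, Vasquez, Johansson, Lindqvist, Achebe, Fontaine, Nakamura

By parliamentary office: Okafor, Okonkwo, Vasquez, Johansson, Lindqvist and Achebe (Leader of the House); then Fontaine and Nakamura (Committee Chair).
Among Okafor, Okonkwo, Vasquez, Johansson, Lindqvist and Achebe, by date of appointment to current office (earlier first): Okafor (Nov 15, 2008) before Okonkwo and Vasquez (May 8, 2009) before Johansson (Oct 21, 2009) before Lindqvist (Oct 24, 2010) before Achebe (Jan 7, 2011).
Okonkwo and Vasquez both have terms served 1 term, so the next rule applies.
Among Okonkwo and Vasquez, alphabetically by surname: Okonkwo before Vasquez.
Fontaine and Nakamura both have date of appointment to current office Sep 8, 2008, so the next rule applies.
Fontaine and Nakamura both have terms served 4 terms, so the next rule applies.
Among Fontaine and Nakamura, alphabetically by surname: Fontaine before Nakamura.
Full order: Okafor, Okonkwo, Vasquez, Johansson, Lindqvist, Achebe, Fontaine, Nakamura.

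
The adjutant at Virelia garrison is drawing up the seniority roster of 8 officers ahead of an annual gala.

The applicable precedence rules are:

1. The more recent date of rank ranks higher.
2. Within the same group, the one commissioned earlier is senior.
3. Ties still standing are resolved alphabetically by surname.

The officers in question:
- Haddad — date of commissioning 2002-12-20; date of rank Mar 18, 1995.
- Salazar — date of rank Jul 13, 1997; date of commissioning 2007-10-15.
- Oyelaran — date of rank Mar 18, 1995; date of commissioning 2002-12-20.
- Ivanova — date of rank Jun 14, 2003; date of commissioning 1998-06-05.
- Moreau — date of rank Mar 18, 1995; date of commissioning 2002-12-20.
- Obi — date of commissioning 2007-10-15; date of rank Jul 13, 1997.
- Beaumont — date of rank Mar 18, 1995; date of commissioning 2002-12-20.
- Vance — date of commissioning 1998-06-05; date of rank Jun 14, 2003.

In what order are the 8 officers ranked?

Ivanova, Vance, Obi, Salazar, Beaumont, Haddad, Moreau, Oyelaran

By date of rank (later first): Ivanova and Vance (both Jun 14, 2003); then Obi and Salazar (both Jul 13, 1997); then Beaumont, Haddad, Moreau and Oyelaran (each Mar 18, 1995).
Ivanova and Vance both have date of commissioning 1998-06-05, so the next rule applies.
Among Ivanova and Vance, alphabetically by surname: Ivanova before Vance.
Obi and Salazar both have date of commissioning 2007-10-15, so the next rule applies.
Among Obi and Salazar, alphabetically by surname: Obi before Salazar.
Beaumont, Haddad, Moreau and Oyelaran all have date of commissioning 2002-12-20, so the next rule applies.
Among Beaumont, Haddad, Moreau and Oyelaran, alphabetically by surname: Beaumont before Haddad before Moreau before Oyelaran.
Full order: Ivanova, Vance, Obi, Salazar, Beaumont, Haddad, Moreau, Oyelaran.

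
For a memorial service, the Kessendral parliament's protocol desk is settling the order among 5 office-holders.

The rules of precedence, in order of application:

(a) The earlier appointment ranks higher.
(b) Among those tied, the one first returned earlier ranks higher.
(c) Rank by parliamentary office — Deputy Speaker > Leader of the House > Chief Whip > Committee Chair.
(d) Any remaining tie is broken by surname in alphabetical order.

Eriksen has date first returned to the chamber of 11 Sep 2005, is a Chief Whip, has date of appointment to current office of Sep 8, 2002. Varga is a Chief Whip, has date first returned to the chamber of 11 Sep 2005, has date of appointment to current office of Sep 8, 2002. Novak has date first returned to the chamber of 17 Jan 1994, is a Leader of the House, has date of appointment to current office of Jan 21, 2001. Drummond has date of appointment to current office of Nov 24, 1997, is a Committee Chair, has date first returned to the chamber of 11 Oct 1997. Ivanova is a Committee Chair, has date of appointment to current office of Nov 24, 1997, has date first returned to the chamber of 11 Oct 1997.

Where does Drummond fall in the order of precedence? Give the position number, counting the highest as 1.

1

By date of appointment to current office (earlier first): Drummond and Ivanova (both Nov 24, 1997); then Novak (Jan 21, 2001); then Eriksen and Varga (both Sep 8, 2002).
Drummond and Ivanova both have date first returned to the chamber 11 Oct 1997, so the next rule applies.
Drummond and Ivanova are each Committee Chair, so the next rule applies.
Among Drummond and Ivanova, alphabetically by surname: Drummond before Ivanova.
Eriksen and Varga both have date first returned to the chamber 11 Sep 2005, so the next rule applies.
Eriksen and Varga are each Chief Whip, so the next rule applies.
Among Eriksen and Varga, alphabetically by surname: Eriksen before Varga.
Order: Drummond, Ivanova, Novak, Eriksen, Varga. So position 1.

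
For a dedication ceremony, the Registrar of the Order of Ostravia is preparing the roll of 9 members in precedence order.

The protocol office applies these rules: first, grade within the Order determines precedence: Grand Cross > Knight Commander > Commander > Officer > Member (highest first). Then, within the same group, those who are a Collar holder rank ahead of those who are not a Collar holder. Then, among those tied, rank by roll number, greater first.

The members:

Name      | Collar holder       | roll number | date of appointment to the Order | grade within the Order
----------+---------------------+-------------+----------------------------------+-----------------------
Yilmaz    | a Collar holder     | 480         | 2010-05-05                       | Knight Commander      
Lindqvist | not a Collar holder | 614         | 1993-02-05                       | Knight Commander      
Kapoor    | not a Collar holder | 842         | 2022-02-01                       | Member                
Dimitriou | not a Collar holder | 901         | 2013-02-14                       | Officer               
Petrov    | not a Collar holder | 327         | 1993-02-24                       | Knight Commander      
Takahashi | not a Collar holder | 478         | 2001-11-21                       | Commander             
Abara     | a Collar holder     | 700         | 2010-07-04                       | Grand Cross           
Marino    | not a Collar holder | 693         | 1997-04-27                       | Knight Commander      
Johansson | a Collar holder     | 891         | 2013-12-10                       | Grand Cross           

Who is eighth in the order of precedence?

By grade within the Order: Johansson and Abara (Grand Cross); then Yilmaz, Marino, Lindqvist and Petrov (Knight Commander); then Takahashi (Commander); then Dimitriou (Officer); then Kapoor (Member).
Johansson and Abara are each a Collar holder, so the next rule applies.
Among Johansson and Abara, by roll number (higher first): Johansson (891) before Abara (700).
Among Yilmaz, Marino, Lindqvist and Petrov, a Collar holder before not a Collar holder: Yilmaz (a Collar holder) before Marino, Lindqvist and Petrov (not a Collar holder).
Among Marino, Lindqvist and Petrov, by roll number (higher first): Marino (693) before Lindqvist (614) before Petrov (327).
Order: Johansson, Abara, Yilmaz, Marino, Lindqvist, Petrov, Takahashi, Dimitriou, Kapoor.

Dimitriou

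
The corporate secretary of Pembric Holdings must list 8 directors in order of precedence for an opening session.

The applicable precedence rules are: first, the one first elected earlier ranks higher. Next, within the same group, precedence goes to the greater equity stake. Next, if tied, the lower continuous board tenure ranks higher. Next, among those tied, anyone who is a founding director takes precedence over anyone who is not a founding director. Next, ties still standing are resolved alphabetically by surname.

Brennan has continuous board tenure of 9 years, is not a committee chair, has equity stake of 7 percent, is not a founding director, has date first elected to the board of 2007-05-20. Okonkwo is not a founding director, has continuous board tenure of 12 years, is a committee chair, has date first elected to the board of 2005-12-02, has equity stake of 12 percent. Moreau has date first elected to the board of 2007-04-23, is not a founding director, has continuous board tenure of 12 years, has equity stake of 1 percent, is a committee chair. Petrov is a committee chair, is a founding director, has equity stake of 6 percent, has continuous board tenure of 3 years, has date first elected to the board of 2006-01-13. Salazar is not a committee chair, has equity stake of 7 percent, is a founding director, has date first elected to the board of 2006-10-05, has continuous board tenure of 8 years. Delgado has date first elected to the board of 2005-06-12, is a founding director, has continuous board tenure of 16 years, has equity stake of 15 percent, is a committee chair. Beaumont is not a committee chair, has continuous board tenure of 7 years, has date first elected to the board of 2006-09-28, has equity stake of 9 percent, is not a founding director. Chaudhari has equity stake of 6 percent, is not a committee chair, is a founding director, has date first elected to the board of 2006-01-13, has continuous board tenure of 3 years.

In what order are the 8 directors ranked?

By date first elected to the board (earlier first): Delgado (2005-06-12); then Okonkwo (2005-12-02); then Chaudhari and Petrov (both 2006-01-13); then Beaumont (2006-09-28); then Salazar (2006-10-05); then Moreau (2007-04-23); then Brennan (2007-05-20).
Chaudhari and Petrov both have equity stake 6 percent, so the next rule applies.
Chaudhari and Petrov both have continuous board tenure 3 years, so the next rule applies.
Chaudhari and Petrov are each a founding director, so the next rule applies.
Among Chaudhari and Petrov, alphabetically by surname: Chaudhari before Petrov.
Full order: Delgado, Okonkwo, Chaudhari, Petrov, Beaumont, Salazar, Moreau, Brennan.

Delgado, Okonkwo, Chaudhari, Petrov, Beaumont, Salazar, Moreau, Brennan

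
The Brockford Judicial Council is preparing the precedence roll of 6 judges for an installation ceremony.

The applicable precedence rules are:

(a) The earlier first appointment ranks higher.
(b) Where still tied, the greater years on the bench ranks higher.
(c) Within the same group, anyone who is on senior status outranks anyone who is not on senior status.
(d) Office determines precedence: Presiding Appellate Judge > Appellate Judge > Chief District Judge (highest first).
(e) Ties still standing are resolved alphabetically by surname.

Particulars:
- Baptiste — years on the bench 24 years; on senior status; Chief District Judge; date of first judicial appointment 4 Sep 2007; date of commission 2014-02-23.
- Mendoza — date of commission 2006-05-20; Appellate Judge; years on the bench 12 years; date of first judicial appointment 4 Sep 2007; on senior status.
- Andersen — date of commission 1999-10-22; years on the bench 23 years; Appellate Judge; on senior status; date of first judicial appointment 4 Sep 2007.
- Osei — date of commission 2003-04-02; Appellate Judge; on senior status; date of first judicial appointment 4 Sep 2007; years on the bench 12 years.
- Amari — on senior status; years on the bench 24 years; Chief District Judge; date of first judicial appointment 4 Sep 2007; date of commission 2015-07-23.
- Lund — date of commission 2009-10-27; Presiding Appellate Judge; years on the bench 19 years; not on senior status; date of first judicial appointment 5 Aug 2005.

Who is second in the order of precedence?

Amari

By date of first judicial appointment (earlier first): Lund (5 Aug 2005); then Amari, Baptiste, Andersen, Mendoza and Osei (each 4 Sep 2007).
Among Amari, Baptiste, Andersen, Mendoza and Osei, by years on the bench (higher first): Amari and Baptiste (24 years) before Andersen (23 years) before Mendoza and Osei (12 years).
Amari and Baptiste are each on senior status, so the next rule applies.
Amari and Baptiste are each Chief District Judge, so the next rule applies.
Among Amari and Baptiste, alphabetically by surname: Amari before Baptiste.
Mendoza and Osei are each on senior status, so the next rule applies.
Mendoza and Osei are each Appellate Judge, so the next rule applies.
Among Mendoza and Osei, alphabetically by surname: Mendoza before Osei.
Order: Lund, Amari, Baptiste, Andersen, Mendoza, Osei.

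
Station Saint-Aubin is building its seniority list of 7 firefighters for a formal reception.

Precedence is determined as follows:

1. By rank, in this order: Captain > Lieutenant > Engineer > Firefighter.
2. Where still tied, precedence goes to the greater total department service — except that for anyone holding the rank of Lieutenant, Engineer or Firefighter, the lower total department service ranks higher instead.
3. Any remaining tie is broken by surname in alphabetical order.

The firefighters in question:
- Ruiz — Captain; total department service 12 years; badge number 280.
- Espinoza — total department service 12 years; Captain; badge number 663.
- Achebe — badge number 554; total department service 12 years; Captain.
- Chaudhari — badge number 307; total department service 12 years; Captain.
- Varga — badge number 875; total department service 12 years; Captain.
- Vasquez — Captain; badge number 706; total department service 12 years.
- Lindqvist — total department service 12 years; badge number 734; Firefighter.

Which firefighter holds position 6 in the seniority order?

By rank: Achebe, Chaudhari, Espinoza, Ruiz, Varga and Vasquez (Captain); then Lindqvist (Firefighter).
Achebe, Chaudhari, Espinoza, Ruiz, Varga and Vasquez all have total department service 12 years, so the next rule applies.
Among Achebe, Chaudhari, Espinoza, Ruiz, Varga and Vasquez, alphabetically by surname: Achebe before Chaudhari before Espinoza before Ruiz before Varga before Vasquez.
Order: Achebe, Chaudhari, Espinoza, Ruiz, Varga, Vasquez, Lindqvist.

Vasquez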